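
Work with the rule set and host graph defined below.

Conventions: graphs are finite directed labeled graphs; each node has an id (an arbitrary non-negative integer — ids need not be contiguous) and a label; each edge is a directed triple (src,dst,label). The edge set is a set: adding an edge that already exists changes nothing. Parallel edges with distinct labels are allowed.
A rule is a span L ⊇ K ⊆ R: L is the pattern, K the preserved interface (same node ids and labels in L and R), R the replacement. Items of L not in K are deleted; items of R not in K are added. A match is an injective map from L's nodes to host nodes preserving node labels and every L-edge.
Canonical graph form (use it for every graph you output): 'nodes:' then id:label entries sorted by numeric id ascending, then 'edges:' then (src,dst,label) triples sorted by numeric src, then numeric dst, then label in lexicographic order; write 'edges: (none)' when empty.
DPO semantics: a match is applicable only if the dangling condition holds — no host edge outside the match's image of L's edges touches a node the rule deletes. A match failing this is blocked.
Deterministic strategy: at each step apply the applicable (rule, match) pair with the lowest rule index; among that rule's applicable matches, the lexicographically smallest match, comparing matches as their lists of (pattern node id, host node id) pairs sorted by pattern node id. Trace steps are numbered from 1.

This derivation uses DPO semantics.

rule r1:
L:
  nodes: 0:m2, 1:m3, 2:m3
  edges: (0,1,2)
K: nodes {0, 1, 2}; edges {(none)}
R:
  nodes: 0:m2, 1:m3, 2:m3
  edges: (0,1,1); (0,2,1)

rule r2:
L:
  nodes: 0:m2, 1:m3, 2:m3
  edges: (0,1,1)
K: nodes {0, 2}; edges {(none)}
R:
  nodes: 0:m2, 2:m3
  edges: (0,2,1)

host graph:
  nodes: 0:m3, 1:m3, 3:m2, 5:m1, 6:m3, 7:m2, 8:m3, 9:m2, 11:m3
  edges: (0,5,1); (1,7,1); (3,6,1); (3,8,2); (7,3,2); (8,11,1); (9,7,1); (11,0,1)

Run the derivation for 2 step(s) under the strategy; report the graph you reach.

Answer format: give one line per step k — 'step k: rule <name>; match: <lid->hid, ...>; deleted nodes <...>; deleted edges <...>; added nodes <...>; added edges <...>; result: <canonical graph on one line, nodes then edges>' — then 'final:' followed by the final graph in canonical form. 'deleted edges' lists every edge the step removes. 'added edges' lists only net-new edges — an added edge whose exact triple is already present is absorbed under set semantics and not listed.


step 1: rule r1; match: 0->3, 1->8, 2->0; deleted nodes (none); deleted edges (3,8,2); added nodes (none); added edges (3,0,1); (3,8,1); result: nodes: 0:m3, 1:m3, 3:m2, 5:m1, 6:m3, 7:m2, 8:m3, 9:m2, 11:m3 edges: (0,5,1); (1,7,1); (3,0,1); (3,6,1); (3,8,1); (7,3,2); (8,11,1); (9,7,1); (11,0,1)
step 2: rule r2; match: 0->3, 1->6, 2->0; deleted nodes 6; deleted edges (3,6,1); added nodes (none); added edges (none); result: nodes: 0:m3, 1:m3, 3:m2, 5:m1, 7:m2, 8:m3, 9:m2, 11:m3 edges: (0,5,1); (1,7,1); (3,0,1); (3,8,1); (7,3,2); (8,11,1); (9,7,1); (11,0,1)
final:
nodes: 0:m3, 1:m3, 3:m2, 5:m1, 7:m2, 8:m3, 9:m2, 11:m3
edges: (0,5,1); (1,7,1); (3,0,1); (3,8,1); (7,3,2); (8,11,1); (9,7,1); (11,0,1)


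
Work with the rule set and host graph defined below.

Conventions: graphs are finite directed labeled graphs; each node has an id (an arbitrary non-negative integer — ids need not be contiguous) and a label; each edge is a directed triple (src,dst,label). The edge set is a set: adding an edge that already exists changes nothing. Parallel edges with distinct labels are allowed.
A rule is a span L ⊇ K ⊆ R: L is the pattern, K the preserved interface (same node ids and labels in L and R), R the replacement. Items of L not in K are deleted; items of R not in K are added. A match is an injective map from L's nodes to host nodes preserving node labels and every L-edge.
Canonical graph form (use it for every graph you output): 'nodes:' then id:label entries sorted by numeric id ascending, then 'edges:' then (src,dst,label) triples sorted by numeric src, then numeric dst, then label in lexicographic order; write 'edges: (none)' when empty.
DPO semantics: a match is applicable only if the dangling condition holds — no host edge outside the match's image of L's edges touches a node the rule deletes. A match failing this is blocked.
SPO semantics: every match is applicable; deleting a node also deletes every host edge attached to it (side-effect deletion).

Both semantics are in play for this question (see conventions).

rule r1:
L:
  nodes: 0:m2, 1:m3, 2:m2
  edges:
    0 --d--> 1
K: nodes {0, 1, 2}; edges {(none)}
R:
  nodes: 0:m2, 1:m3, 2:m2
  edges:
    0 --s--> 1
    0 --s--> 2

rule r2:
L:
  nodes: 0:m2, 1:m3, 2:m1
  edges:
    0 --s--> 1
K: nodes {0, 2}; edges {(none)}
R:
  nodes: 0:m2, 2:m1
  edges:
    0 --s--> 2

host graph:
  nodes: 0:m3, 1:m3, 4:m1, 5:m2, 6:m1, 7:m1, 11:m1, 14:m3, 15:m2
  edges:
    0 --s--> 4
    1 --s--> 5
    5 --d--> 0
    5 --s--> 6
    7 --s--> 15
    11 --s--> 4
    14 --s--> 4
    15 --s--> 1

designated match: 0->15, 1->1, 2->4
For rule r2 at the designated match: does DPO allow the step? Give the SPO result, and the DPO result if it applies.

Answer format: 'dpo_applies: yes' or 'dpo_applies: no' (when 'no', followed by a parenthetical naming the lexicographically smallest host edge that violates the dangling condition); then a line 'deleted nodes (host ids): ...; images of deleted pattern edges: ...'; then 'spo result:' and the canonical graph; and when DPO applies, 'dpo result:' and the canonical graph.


dpo_applies: no
(the rule deletes node 1, which keeps host edge (1,5,s) outside the match image — the dangling condition fails, DPO blocks; SPO proceeds and side-deletes such edges)
deleted nodes (host ids): 1; images of deleted pattern edges: (15,1,s)
spo result:
nodes: 0:m3, 4:m1, 5:m2, 6:m1, 7:m1, 11:m1, 14:m3, 15:m2
edges: (0,4,s); (5,0,d); (5,6,s); (7,15,s); (11,4,s); (14,4,s); (15,4,s)


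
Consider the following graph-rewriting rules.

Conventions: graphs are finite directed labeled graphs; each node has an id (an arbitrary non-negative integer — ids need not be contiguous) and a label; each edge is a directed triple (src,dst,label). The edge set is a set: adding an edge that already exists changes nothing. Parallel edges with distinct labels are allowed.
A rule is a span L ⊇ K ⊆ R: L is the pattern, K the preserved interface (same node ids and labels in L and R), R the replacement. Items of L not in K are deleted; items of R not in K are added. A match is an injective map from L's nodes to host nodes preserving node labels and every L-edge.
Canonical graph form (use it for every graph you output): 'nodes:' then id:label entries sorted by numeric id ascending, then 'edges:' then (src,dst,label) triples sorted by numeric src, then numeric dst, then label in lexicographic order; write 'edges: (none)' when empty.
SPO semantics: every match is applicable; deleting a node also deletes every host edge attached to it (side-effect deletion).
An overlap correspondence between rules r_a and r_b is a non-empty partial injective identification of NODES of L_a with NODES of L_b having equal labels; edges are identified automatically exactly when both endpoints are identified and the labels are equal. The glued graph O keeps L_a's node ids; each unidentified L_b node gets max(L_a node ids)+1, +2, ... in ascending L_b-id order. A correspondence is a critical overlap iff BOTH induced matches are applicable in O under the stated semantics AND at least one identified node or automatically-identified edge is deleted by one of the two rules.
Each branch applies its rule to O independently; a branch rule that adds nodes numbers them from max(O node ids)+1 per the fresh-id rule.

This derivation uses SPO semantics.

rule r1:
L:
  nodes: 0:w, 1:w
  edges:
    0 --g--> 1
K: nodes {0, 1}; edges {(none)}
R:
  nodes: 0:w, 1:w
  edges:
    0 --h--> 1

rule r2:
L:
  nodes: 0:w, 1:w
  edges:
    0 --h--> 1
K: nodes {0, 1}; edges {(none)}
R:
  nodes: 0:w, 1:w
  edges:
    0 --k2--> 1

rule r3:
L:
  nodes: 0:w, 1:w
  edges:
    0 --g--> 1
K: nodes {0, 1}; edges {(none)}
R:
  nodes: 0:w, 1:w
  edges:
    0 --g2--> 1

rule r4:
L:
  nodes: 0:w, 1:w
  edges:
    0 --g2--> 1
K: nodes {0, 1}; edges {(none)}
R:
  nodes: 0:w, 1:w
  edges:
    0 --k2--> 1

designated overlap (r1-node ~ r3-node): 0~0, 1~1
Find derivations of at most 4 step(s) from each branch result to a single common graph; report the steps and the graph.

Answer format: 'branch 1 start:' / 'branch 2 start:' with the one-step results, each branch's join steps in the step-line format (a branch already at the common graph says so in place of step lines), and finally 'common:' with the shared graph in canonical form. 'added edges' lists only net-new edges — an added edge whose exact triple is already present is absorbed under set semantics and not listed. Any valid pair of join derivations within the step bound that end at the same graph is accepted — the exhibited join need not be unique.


branch 1 start:
nodes: 0:w, 1:w
edges: (0,1,h)
branch 2 start:
nodes: 0:w, 1:w
edges: (0,1,g2)
branch 1 step 1: rule r2; match: 0->0, 1->1; deleted nodes (none); deleted edges (0,1,h); added nodes (none); added edges (0,1,k2); result: nodes: 0:w, 1:w edges: (0,1,k2)
branch 2 step 1: rule r4; match: 0->0, 1->1; deleted nodes (none); deleted edges (0,1,g2); added nodes (none); added edges (0,1,k2); result: nodes: 0:w, 1:w edges: (0,1,k2)
common:
nodes: 0:w, 1:w
edges: (0,1,k2)


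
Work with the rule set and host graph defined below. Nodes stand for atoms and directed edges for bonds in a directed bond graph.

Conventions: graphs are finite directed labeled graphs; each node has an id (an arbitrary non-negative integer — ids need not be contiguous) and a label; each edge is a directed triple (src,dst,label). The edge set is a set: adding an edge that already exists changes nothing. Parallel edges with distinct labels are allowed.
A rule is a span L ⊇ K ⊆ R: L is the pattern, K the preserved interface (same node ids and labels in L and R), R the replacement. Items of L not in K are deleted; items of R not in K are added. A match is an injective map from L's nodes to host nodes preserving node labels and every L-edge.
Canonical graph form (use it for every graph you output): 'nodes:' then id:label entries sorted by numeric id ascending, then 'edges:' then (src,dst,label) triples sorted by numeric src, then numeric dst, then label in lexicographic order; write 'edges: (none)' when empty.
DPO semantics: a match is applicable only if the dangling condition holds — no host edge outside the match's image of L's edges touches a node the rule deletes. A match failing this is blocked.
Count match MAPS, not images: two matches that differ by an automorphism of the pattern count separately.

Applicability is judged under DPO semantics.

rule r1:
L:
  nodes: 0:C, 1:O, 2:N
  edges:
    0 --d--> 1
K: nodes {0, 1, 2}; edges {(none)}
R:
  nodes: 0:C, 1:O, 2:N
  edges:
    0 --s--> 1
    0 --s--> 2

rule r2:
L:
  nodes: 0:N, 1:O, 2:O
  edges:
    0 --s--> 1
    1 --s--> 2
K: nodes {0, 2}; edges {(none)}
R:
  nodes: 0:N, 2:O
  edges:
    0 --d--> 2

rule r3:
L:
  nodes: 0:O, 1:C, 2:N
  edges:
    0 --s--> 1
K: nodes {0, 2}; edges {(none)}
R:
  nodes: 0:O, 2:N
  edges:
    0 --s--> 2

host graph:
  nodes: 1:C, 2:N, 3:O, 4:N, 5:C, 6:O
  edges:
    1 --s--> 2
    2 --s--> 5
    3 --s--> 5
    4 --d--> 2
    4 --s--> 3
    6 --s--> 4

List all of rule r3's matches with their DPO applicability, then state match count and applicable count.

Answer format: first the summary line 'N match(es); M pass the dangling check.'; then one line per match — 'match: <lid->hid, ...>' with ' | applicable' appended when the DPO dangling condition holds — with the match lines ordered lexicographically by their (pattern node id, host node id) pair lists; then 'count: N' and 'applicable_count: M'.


2 match(es); 0 pass the dangling check.
match: 0->3, 1->5, 2->2
match: 0->3, 1->5, 2->4
count: 2
applicable_count: 0


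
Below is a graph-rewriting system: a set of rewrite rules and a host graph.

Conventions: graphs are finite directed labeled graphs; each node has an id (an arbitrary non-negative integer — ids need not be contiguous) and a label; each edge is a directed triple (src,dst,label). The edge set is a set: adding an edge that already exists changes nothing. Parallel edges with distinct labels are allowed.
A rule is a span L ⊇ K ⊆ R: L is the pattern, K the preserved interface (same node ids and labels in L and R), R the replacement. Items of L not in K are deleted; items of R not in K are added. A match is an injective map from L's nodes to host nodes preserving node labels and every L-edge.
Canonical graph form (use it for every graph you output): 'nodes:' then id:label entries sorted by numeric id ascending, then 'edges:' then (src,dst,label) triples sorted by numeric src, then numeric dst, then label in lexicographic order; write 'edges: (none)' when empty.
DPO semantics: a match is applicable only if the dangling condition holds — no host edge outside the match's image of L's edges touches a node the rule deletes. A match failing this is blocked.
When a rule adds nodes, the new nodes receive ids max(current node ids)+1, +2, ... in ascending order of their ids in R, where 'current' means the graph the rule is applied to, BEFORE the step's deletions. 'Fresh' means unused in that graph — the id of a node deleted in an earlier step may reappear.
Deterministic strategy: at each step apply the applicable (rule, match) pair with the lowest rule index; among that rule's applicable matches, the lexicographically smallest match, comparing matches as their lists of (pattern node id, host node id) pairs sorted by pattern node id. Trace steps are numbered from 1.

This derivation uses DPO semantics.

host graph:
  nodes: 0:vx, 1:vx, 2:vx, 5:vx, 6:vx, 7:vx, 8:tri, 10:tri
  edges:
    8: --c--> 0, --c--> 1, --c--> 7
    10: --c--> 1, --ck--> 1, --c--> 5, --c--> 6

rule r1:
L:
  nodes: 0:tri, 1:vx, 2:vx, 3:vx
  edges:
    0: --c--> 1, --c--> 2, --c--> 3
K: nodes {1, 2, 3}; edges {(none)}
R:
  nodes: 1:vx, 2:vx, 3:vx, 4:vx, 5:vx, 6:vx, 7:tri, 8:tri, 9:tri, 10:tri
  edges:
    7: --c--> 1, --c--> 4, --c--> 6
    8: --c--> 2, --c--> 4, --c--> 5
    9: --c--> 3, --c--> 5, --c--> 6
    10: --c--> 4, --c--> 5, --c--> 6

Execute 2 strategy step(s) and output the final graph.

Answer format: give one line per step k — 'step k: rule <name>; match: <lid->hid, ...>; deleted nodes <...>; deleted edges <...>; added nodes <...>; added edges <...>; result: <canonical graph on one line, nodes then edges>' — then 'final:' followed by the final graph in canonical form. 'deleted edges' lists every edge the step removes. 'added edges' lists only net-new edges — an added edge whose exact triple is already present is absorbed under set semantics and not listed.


step 1: rule r1; match: 0->8, 1->0, 2->1, 3->7; deleted nodes 8; deleted edges (8,0,c); (8,1,c); (8,7,c); added nodes 11, 12, 13, 14, 15, 16, 17; added edges (14,0,c); (14,11,c); (14,13,c); (15,1,c); (15,11,c); (15,12,c); (16,7,c); (16,12,c); (16,13,c); (17,11,c); (17,12,c); (17,13,c); result: nodes: 0:vx, 1:vx, 2:vx, 5:vx, 6:vx, 7:vx, 10:tri, 11:vx, 12:vx, 13:vx, 14:tri, 15:tri, 16:tri, 17:tri edges: (10,1,c); (10,1,ck); (10,5,c); (10,6,c); (14,0,c); (14,11,c); (14,13,c); (15,1,c); (15,11,c); (15,12,c); (16,7,c); (16,12,c); (16,13,c); (17,11,c); (17,12,c); (17,13,c)
step 2: rule r1; match: 0->14, 1->0, 2->11, 3->13; deleted nodes 14; deleted edges (14,0,c); (14,11,c); (14,13,c); added nodes 18, 19, 20, 21, 22, 23, 24; added edges (21,0,c); (21,18,c); (21,20,c); (22,11,c); (22,18,c); (22,19,c); (23,13,c); (23,19,c); (23,20,c); (24,18,c); (24,19,c); (24,20,c); result: nodes: 0:vx, 1:vx, 2:vx, 5:vx, 6:vx, 7:vx, 10:tri, 11:vx, 12:vx, 13:vx, 15:tri, 16:tri, 17:tri, 18:vx, 19:vx, 20:vx, 21:tri, 22:tri, 23:tri, 24:tri edges: (10,1,c); (10,1,ck); (10,5,c); (10,6,c); (15,1,c); (15,11,c); (15,12,c); (16,7,c); (16,12,c); (16,13,c); (17,11,c); (17,12,c); (17,13,c); (21,0,c); (21,18,c); (21,20,c); (22,11,c); (22,18,c); (22,19,c); (23,13,c); (23,19,c); (23,20,c); (24,18,c); (24,19,c); (24,20,c)
final:
nodes: 0:vx, 1:vx, 2:vx, 5:vx, 6:vx, 7:vx, 10:tri, 11:vx, 12:vx, 13:vx, 15:tri, 16:tri, 17:tri, 18:vx, 19:vx, 20:vx, 21:tri, 22:tri, 23:tri, 24:tri
edges: (10,1,c); (10,1,ck); (10,5,c); (10,6,c); (15,1,c); (15,11,c); (15,12,c); (16,7,c); (16,12,c); (16,13,c); (17,11,c); (17,12,c); (17,13,c); (21,0,c); (21,18,c); (21,20,c); (22,11,c); (22,18,c); (22,19,c); (23,13,c); (23,19,c); (23,20,c); (24,18,c); (24,19,c); (24,20,c)


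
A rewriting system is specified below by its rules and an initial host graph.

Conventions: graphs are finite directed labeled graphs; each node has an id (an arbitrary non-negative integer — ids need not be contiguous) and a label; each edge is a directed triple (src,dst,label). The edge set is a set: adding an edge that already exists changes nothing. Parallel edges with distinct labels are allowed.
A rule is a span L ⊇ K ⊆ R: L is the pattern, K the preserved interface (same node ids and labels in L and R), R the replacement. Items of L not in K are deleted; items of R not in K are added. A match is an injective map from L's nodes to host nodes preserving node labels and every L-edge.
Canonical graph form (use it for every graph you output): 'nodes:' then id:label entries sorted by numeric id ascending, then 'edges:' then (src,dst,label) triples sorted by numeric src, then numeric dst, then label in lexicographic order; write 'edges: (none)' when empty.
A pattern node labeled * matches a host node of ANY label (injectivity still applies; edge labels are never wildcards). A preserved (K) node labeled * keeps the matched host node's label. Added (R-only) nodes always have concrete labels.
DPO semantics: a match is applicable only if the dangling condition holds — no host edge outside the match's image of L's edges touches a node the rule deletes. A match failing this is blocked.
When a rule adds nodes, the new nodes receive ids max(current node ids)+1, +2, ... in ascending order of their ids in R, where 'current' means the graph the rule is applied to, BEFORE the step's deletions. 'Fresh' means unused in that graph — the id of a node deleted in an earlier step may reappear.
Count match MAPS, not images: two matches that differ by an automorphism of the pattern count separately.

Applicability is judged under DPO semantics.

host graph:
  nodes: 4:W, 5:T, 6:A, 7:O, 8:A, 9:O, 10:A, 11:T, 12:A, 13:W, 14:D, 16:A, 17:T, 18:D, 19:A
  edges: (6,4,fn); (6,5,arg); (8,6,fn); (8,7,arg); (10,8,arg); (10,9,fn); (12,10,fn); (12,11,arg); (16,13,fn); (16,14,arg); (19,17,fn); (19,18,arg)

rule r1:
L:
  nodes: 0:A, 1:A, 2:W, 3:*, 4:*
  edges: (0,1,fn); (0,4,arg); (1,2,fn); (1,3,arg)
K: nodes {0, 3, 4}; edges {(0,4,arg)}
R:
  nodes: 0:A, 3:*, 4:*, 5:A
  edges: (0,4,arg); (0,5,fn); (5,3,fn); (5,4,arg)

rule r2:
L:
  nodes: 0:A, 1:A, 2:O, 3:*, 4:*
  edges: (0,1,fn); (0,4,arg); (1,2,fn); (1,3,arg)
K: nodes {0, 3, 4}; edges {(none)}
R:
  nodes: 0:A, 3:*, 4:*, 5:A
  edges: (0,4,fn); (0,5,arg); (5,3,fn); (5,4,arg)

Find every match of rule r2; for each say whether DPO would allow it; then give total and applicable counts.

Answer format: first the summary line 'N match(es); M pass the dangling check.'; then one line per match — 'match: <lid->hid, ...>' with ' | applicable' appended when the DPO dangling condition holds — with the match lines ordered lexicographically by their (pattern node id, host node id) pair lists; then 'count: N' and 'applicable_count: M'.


1 match(es); 1 pass the dangling check.
match: 0->12, 1->10, 2->9, 3->8, 4->11 | applicable
count: 1
applicable_count: 1


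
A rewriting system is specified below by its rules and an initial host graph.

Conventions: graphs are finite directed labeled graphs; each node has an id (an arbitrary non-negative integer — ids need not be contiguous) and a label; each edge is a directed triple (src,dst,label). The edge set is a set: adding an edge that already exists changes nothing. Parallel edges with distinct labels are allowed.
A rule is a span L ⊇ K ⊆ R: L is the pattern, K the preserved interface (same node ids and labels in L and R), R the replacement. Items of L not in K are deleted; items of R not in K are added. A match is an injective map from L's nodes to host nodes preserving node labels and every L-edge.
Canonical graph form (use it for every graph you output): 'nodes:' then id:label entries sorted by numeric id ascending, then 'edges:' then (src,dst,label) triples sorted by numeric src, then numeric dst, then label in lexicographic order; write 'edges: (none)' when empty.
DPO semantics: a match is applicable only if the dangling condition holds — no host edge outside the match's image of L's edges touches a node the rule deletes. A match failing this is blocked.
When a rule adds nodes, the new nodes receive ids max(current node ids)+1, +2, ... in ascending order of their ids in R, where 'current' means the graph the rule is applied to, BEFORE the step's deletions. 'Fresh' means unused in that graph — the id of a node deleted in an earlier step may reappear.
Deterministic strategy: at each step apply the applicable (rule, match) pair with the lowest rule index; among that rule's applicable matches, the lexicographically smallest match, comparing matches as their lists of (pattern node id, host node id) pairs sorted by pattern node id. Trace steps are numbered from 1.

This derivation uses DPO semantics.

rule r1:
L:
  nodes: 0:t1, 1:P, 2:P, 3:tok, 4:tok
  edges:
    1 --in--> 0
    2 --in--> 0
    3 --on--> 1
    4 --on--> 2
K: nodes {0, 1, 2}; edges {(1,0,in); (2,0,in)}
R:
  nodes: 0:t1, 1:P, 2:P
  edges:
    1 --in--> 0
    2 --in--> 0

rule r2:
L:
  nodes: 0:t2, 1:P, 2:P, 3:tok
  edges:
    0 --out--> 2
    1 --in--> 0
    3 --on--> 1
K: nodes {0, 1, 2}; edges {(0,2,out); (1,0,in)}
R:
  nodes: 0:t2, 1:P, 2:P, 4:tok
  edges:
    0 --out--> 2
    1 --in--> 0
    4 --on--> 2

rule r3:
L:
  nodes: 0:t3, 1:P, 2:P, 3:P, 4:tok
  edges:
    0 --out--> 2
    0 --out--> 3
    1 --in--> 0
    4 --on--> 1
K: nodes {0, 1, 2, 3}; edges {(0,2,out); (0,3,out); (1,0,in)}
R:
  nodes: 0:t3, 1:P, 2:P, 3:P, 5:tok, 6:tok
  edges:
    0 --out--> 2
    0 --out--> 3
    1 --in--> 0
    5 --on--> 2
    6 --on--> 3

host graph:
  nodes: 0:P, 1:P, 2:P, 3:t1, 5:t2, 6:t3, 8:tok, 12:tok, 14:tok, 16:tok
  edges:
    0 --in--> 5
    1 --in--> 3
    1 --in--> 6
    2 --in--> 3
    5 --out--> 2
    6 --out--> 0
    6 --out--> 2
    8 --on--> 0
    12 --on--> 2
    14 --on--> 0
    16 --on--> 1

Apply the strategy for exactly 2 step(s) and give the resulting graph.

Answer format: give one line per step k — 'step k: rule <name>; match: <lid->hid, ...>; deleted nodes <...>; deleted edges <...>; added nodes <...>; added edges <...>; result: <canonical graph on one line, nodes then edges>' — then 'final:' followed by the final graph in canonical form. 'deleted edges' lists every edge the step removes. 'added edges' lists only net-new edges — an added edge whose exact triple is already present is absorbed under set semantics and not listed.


step 1: rule r1; match: 0->3, 1->1, 2->2, 3->16, 4->12; deleted nodes 12, 16; deleted edges (12,2,on); (16,1,on); added nodes (none); added edges (none); result: nodes: 0:P, 1:P, 2:P, 3:t1, 5:t2, 6:t3, 8:tok, 14:tok edges: (0,5,in); (1,3,in); (1,6,in); (2,3,in); (5,2,out); (6,0,out); (6,2,out); (8,0,on); (14,0,on)
step 2: rule r2; match: 0->5, 1->0, 2->2, 3->8; deleted nodes 8; deleted edges (8,0,on); added nodes 15; added edges (15,2,on); result: nodes: 0:P, 1:P, 2:P, 3:t1, 5:t2, 6:t3, 14:tok, 15:tok edges: (0,5,in); (1,3,in); (1,6,in); (2,3,in); (5,2,out); (6,0,out); (6,2,out); (14,0,on); (15,2,on)
final:
nodes: 0:P, 1:P, 2:P, 3:t1, 5:t2, 6:t3, 14:tok, 15:tok
edges: (0,5,in); (1,3,in); (1,6,in); (2,3,in); (5,2,out); (6,0,out); (6,2,out); (14,0,on); (15,2,on)


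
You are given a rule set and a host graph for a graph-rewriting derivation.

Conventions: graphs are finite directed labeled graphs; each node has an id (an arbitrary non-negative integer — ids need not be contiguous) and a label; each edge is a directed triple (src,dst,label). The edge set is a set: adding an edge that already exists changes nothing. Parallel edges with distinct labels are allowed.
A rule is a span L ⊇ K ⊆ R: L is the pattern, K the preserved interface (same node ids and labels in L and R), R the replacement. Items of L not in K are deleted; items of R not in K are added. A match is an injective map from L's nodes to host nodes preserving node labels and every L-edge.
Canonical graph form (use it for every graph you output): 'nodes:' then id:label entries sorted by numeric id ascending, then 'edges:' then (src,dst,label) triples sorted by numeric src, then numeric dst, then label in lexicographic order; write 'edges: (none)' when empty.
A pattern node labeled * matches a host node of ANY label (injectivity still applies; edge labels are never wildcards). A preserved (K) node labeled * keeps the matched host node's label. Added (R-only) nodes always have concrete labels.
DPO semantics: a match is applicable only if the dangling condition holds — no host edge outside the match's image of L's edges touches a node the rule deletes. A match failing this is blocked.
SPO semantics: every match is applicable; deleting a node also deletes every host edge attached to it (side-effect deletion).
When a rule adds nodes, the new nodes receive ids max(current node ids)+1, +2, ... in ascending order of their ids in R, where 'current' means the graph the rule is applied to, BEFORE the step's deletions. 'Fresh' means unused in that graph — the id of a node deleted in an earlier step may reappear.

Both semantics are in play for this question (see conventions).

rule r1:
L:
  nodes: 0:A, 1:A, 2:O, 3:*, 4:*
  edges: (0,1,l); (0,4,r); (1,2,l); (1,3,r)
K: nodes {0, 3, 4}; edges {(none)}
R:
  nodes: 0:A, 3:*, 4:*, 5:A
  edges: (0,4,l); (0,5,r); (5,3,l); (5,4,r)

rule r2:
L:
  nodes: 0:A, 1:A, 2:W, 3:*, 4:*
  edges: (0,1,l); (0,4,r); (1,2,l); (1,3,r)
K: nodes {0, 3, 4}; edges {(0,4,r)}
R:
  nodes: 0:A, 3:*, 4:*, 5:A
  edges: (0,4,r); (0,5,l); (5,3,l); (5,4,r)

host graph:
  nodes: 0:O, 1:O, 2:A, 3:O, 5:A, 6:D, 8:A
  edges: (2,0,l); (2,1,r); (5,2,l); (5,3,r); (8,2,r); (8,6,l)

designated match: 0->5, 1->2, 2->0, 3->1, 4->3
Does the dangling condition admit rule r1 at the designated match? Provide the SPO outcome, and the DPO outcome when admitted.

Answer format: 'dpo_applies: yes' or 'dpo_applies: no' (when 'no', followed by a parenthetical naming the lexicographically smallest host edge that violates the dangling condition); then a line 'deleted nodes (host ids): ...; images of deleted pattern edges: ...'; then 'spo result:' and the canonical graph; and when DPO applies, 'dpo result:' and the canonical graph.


dpo_applies: no
(the rule deletes node 2, which keeps host edge (8,2,r) outside the match image — the dangling condition fails, DPO blocks; SPO proceeds and side-deletes such edges)
deleted nodes (host ids): 0, 2; images of deleted pattern edges: (2,0,l); (2,1,r); (5,2,l); (5,3,r)
spo result:
nodes: 1:O, 3:O, 5:A, 6:D, 8:A, 9:A
edges: (5,3,l); (5,9,r); (8,6,l); (9,1,l); (9,3,r)


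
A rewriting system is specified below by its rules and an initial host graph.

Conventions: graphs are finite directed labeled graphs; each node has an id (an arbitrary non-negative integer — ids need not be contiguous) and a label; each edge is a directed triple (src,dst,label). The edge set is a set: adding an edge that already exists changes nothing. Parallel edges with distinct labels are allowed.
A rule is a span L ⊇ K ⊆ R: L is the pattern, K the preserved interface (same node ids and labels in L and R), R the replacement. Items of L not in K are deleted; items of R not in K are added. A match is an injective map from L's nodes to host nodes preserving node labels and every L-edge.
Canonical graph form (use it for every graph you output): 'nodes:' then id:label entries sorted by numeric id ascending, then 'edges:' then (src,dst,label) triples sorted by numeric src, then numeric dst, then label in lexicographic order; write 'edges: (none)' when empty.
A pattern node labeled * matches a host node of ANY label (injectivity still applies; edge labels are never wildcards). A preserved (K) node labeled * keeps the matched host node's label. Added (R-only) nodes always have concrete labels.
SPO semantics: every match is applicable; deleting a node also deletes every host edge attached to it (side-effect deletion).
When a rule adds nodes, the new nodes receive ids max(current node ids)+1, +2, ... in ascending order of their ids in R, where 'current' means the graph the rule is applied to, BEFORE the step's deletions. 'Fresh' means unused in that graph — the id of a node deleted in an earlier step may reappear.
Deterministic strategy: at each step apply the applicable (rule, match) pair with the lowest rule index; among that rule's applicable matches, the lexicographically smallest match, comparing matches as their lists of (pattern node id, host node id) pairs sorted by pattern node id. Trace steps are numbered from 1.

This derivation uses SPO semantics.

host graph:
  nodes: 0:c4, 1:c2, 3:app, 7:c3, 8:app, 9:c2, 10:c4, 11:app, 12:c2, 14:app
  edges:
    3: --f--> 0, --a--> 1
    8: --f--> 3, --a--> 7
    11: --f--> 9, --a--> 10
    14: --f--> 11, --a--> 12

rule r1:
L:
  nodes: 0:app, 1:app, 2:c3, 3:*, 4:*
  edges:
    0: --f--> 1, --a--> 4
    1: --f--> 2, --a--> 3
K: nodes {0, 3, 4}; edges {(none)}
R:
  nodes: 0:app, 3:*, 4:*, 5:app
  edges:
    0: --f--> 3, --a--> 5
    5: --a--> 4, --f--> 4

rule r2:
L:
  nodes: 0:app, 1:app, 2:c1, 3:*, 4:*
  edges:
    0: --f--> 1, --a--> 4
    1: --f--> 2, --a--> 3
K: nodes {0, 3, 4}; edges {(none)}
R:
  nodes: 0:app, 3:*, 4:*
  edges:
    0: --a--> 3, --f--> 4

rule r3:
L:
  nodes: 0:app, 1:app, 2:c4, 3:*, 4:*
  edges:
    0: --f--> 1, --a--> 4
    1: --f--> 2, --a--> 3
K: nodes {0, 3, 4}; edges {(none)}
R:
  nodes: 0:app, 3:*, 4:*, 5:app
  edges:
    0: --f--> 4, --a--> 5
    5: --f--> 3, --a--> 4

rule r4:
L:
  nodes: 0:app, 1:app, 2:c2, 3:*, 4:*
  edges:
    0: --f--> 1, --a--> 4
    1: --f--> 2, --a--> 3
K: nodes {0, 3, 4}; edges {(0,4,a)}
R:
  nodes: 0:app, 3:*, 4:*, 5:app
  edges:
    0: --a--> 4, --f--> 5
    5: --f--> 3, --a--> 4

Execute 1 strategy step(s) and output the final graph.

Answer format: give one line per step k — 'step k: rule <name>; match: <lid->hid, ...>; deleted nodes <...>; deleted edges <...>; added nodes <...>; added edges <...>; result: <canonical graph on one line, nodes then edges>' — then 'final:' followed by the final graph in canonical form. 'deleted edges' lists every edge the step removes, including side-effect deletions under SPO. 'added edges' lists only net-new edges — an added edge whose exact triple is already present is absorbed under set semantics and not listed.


step 1: rule r3; match: 0->8, 1->3, 2->0, 3->1, 4->7; deleted nodes 0, 3; deleted edges (3,0,f); (3,1,a); (8,3,f); (8,7,a); added nodes 15; added edges (8,7,f); (8,15,a); (15,1,f); (15,7,a); result: nodes: 1:c2, 7:c3, 8:app, 9:c2, 10:c4, 11:app, 12:c2, 14:app, 15:app edges: (8,7,f); (8,15,a); (11,9,f); (11,10,a); (14,11,f); (14,12,a); (15,1,f); (15,7,a)
final:
nodes: 1:c2, 7:c3, 8:app, 9:c2, 10:c4, 11:app, 12:c2, 14:app, 15:app
edges: (8,7,f); (8,15,a); (11,9,f); (11,10,a); (14,11,f); (14,12,a); (15,1,f); (15,7,a)


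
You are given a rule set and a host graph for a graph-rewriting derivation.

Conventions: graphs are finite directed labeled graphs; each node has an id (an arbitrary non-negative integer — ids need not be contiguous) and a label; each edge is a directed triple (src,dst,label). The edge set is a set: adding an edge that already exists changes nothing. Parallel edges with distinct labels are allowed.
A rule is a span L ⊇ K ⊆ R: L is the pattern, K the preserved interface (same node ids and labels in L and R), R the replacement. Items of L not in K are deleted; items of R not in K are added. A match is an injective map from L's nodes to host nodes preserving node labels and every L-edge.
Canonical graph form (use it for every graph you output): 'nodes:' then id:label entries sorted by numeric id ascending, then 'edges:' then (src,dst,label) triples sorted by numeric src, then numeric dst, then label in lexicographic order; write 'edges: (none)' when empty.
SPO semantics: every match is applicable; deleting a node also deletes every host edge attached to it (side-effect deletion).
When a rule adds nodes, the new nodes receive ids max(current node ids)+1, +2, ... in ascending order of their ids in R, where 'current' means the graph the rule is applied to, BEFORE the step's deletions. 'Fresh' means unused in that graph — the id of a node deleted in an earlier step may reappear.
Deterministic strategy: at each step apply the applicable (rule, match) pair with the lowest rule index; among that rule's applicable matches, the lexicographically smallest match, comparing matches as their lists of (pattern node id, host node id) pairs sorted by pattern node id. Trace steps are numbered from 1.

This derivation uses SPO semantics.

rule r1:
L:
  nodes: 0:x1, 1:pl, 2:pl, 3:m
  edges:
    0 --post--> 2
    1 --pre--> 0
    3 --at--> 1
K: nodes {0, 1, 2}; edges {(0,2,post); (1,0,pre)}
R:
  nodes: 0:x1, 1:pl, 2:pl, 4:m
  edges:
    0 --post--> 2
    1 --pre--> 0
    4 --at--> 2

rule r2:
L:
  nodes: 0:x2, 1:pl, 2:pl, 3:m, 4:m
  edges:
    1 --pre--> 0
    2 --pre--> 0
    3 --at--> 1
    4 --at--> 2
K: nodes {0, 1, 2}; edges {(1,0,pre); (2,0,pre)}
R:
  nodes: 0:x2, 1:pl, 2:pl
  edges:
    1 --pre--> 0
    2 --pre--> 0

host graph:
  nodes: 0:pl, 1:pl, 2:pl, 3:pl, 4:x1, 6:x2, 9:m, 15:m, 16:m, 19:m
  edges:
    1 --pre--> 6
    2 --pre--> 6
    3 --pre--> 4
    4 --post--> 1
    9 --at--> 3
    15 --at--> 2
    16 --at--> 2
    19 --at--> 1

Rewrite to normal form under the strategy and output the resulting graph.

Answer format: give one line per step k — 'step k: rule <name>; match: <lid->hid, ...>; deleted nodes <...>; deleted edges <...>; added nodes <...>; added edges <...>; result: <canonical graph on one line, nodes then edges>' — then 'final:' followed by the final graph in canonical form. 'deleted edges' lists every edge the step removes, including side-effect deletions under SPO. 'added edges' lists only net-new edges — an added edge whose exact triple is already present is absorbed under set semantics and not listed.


step 1: rule r1; match: 0->4, 1->3, 2->1, 3->9; deleted nodes 9; deleted edges (9,3,at); added nodes 20; added edges (20,1,at); result: nodes: 0:pl, 1:pl, 2:pl, 3:pl, 4:x1, 6:x2, 15:m, 16:m, 19:m, 20:m edges: (1,6,pre); (2,6,pre); (3,4,pre); (4,1,post); (15,2,at); (16,2,at); (19,1,at); (20,1,at)
step 2: rule r2; match: 0->6, 1->1, 2->2, 3->19, 4->15; deleted nodes 15, 19; deleted edges (15,2,at); (19,1,at); added nodes (none); added edges (none); result: nodes: 0:pl, 1:pl, 2:pl, 3:pl, 4:x1, 6:x2, 16:m, 20:m edges: (1,6,pre); (2,6,pre); (3,4,pre); (4,1,post); (16,2,at); (20,1,at)
step 3: rule r2; match: 0->6, 1->1, 2->2, 3->20, 4->16; deleted nodes 16, 20; deleted edges (16,2,at); (20,1,at); added nodes (none); added edges (none); result: nodes: 0:pl, 1:pl, 2:pl, 3:pl, 4:x1, 6:x2 edges: (1,6,pre); (2,6,pre); (3,4,pre); (4,1,post)
final:
nodes: 0:pl, 1:pl, 2:pl, 3:pl, 4:x1, 6:x2
edges: (1,6,pre); (2,6,pre); (3,4,pre); (4,1,post)


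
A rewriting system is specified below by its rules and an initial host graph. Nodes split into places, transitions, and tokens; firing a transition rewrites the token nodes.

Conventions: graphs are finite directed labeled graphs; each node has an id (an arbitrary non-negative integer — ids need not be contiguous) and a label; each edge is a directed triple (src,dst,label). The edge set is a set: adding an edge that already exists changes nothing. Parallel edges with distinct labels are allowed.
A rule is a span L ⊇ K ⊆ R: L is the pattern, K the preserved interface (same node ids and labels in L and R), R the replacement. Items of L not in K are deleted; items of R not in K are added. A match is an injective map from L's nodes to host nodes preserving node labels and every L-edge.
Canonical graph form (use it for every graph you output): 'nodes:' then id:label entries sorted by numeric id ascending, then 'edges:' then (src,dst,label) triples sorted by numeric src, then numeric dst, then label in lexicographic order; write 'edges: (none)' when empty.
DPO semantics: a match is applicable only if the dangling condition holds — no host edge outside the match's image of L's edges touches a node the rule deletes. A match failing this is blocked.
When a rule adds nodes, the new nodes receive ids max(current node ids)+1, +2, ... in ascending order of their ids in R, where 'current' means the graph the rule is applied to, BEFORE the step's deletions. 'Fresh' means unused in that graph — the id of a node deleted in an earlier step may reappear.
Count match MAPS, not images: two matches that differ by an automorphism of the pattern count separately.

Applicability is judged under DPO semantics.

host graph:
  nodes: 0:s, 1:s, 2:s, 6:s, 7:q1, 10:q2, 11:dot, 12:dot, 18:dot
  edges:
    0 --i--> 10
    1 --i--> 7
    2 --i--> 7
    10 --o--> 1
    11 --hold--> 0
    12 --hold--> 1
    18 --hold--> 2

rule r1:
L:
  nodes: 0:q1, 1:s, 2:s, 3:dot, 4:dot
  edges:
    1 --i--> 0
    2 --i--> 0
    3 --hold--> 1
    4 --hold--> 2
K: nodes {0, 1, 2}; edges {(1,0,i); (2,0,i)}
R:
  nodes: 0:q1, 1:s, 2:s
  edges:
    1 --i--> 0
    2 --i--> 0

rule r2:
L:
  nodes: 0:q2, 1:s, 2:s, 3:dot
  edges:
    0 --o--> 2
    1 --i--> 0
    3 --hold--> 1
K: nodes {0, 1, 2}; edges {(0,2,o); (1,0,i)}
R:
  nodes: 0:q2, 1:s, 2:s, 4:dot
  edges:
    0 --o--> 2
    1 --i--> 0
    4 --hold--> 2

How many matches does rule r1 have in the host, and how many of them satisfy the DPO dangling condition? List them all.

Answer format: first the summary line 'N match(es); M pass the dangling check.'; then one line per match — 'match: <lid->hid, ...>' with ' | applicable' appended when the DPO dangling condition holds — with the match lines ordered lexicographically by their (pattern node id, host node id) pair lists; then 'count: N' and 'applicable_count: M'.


2 match(es); 2 pass the dangling check.
match: 0->7, 1->1, 2->2, 3->12, 4->18 | applicable
match: 0->7, 1->2, 2->1, 3->18, 4->12 | applicable
count: 2
applicable_count: 2


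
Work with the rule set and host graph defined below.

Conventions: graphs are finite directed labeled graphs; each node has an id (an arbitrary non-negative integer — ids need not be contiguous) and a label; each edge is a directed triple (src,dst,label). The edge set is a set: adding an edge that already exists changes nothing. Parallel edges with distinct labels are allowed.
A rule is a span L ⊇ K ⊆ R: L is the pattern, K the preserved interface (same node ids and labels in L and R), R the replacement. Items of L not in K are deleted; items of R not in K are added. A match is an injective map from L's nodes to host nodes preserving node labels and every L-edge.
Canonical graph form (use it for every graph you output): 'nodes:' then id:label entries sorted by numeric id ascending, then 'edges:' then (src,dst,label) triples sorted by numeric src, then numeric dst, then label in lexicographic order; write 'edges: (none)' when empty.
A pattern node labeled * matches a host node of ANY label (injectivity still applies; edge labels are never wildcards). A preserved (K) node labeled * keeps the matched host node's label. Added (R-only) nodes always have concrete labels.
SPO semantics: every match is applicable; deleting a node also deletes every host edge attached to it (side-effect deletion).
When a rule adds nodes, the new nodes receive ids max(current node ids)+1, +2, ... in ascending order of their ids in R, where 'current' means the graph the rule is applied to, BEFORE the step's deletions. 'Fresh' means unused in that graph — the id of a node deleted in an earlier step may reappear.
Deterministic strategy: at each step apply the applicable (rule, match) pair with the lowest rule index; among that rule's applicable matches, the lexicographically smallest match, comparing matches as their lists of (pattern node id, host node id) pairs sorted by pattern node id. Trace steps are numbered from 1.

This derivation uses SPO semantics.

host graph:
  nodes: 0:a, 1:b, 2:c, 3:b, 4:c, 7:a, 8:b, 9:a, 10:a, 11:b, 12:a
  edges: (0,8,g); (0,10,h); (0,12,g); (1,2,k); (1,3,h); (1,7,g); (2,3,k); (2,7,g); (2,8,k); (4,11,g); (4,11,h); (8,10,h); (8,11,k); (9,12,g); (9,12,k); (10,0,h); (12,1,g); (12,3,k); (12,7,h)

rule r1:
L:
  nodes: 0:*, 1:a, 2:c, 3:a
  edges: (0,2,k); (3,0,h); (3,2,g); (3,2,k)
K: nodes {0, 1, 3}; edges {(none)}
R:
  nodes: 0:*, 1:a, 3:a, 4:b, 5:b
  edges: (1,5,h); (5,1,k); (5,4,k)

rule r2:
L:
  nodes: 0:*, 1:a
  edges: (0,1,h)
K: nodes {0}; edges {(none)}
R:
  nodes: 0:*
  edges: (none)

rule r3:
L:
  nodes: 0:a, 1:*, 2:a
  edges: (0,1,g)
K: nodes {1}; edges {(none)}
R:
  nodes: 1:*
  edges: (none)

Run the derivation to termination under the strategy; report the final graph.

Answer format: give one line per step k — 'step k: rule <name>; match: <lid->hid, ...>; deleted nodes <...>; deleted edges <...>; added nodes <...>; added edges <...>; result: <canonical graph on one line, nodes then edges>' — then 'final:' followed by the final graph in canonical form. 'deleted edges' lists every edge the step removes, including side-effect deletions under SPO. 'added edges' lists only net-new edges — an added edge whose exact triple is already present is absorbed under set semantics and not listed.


step 1: rule r2; match: 0->0, 1->10; deleted nodes 10; deleted edges (0,10,h); (8,10,h); (10,0,h); added nodes (none); added edges (none); result: nodes: 0:a, 1:b, 2:c, 3:b, 4:c, 7:a, 8:b, 9:a, 11:b, 12:a edges: (0,8,g); (0,12,g); (1,2,k); (1,3,h); (1,7,g); (2,3,k); (2,7,g); (2,8,k); (4,11,g); (4,11,h); (8,11,k); (9,12,g); (9,12,k); (12,1,g); (12,3,k); (12,7,h)
step 2: rule r2; match: 0->12, 1->7; deleted nodes 7; deleted edges (1,7,g); (2,7,g); (12,7,h); added nodes (none); added edges (none); result: nodes: 0:a, 1:b, 2:c, 3:b, 4:c, 8:b, 9:a, 11:b, 12:a edges: (0,8,g); (0,12,g); (1,2,k); (1,3,h); (2,3,k); (2,8,k); (4,11,g); (4,11,h); (8,11,k); (9,12,g); (9,12,k); (12,1,g); (12,3,k)
step 3: rule r3; match: 0->0, 1->8, 2->9; deleted nodes 0, 9; deleted edges (0,8,g); (0,12,g); (9,12,g); (9,12,k); added nodes (none); added edges (none); result: nodes: 1:b, 2:c, 3:b, 4:c, 8:b, 11:b, 12:a edges: (1,2,k); (1,3,h); (2,3,k); (2,8,k); (4,11,g); (4,11,h); (8,11,k); (12,1,g); (12,3,k)
final:
nodes: 1:b, 2:c, 3:b, 4:c, 8:b, 11:b, 12:a
edges: (1,2,k); (1,3,h); (2,3,k); (2,8,k); (4,11,g); (4,11,h); (8,11,k); (12,1,g); (12,3,k)
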